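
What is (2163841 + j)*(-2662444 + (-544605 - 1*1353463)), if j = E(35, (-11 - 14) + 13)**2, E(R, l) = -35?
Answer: -9873809473792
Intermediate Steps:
j = 1225 (j = (-35)**2 = 1225)
(2163841 + j)*(-2662444 + (-544605 - 1*1353463)) = (2163841 + 1225)*(-2662444 + (-544605 - 1*1353463)) = 2165066*(-2662444 + (-544605 - 1353463)) = 2165066*(-2662444 - 1898068) = 2165066*(-4560512) = -9873809473792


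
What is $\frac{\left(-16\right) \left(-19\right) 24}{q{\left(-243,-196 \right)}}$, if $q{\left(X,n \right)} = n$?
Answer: $- \frac{1824}{49} \approx -37.224$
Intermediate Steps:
$\frac{\left(-16\right) \left(-19\right) 24}{q{\left(-243,-196 \right)}} = \frac{\left(-16\right) \left(-19\right) 24}{-196} = 304 \cdot 24 \left(- \frac{1}{196}\right) = 7296 \left(- \frac{1}{196}\right) = - \frac{1824}{49}$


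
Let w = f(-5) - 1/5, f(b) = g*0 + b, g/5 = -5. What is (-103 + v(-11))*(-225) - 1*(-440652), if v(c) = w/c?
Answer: 5100927/11 ≈ 4.6372e+5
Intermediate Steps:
g = -25 (g = 5*(-5) = -25)
f(b) = b (f(b) = -25*0 + b = 0 + b = b)
w = -26/5 (w = -5 - 1/5 = -5 - 1*⅕ = -5 - ⅕ = -26/5 ≈ -5.2000)
v(c) = -26/(5*c)
(-103 + v(-11))*(-225) - 1*(-440652) = (-103 - 26/5/(-11))*(-225) - 1*(-440652) = (-103 - 26/5*(-1/11))*(-225) + 440652 = (-103 + 26/55)*(-225) + 440652 = -5639/55*(-225) + 440652 = 253755/11 + 440652 = 5100927/11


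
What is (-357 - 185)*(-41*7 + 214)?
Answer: 39566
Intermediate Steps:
(-357 - 185)*(-41*7 + 214) = -542*(-287 + 214) = -542*(-73) = 39566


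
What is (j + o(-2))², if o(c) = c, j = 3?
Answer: 1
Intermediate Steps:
(j + o(-2))² = (3 - 2)² = 1² = 1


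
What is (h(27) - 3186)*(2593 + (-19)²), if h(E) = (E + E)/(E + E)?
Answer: -9408490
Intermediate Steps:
h(E) = 1 (h(E) = (2*E)/((2*E)) = (2*E)*(1/(2*E)) = 1)
(h(27) - 3186)*(2593 + (-19)²) = (1 - 3186)*(2593 + (-19)²) = -3185*(2593 + 361) = -3185*2954 = -9408490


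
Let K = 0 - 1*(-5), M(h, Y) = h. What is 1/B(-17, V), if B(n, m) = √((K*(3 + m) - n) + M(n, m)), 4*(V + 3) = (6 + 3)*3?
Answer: 2*√15/45 ≈ 0.17213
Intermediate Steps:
K = 5 (K = 0 + 5 = 5)
V = 15/4 (V = -3 + ((6 + 3)*3)/4 = -3 + (9*3)/4 = -3 + (¼)*27 = -3 + 27/4 = 15/4 ≈ 3.7500)
B(n, m) = √(15 + 5*m) (B(n, m) = √((5*(3 + m) - n) + n) = √(((15 + 5*m) - n) + n) = √((15 - n + 5*m) + n) = √(15 + 5*m))
1/B(-17, V) = 1/(√(15 + 5*(15/4))) = 1/(√(15 + 75/4)) = 1/(√(135/4)) = 1/(3*√15/2) = 2*√15/45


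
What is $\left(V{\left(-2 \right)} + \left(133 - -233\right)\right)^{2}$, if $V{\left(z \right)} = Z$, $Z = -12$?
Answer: $125316$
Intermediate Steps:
$V{\left(z \right)} = -12$
$\left(V{\left(-2 \right)} + \left(133 - -233\right)\right)^{2} = \left(-12 + \left(133 - -233\right)\right)^{2} = \left(-12 + \left(133 + 233\right)\right)^{2} = \left(-12 + 366\right)^{2} = 354^{2} = 125316$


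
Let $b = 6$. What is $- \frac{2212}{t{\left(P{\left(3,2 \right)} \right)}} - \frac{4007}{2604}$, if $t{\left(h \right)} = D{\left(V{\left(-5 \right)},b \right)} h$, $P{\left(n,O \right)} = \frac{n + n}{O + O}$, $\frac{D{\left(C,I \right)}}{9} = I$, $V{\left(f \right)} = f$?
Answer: $- \frac{2028205}{70308} \approx -28.847$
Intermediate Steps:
$D{\left(C,I \right)} = 9 I$
$P{\left(n,O \right)} = \frac{n}{O}$ ($P{\left(n,O \right)} = \frac{2 n}{2 O} = 2 n \frac{1}{2 O} = \frac{n}{O}$)
$t{\left(h \right)} = 54 h$ ($t{\left(h \right)} = 9 \cdot 6 h = 54 h$)
$- \frac{2212}{t{\left(P{\left(3,2 \right)} \right)}} - \frac{4007}{2604} = - \frac{2212}{54 \cdot \frac{3}{2}} - \frac{4007}{2604} = - \frac{2212}{81} - \frac{4007}{2604} = - \frac{2028205}{70308}$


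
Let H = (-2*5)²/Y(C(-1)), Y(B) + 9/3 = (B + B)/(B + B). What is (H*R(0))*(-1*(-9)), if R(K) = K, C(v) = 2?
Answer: 0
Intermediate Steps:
Y(B) = -2 (Y(B) = -3 + (B + B)/(B + B) = -3 + (2*B)/((2*B)) = -3 + (2*B)*(1/(2*B)) = -3 + 1 = -2)
H = -50 (H = (-2*5)²/(-2) = (-10)²*(-½) = 100*(-½) = -50)
(H*R(0))*(-1*(-9)) = (-50*0)*(-1*(-9)) = 0*9 = 0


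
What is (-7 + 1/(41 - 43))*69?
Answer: -1035/2 ≈ -517.50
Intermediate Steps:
(-7 + 1/(41 - 43))*69 = (-7 + 1/(-2))*69 = (-7 - ½)*69 = -15/2*69 = -1035/2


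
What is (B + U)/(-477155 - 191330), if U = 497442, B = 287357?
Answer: -784799/668485 ≈ -1.1740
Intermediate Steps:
(B + U)/(-477155 - 191330) = (287357 + 497442)/(-477155 - 191330) = 784799/(-668485) = 784799*(-1/668485) = -784799/668485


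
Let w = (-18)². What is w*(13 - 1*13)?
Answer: 0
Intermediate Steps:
w = 324
w*(13 - 1*13) = 324*(13 - 1*13) = 324*(13 - 13) = 324*0 = 0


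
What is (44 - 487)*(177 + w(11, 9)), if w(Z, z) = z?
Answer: -82398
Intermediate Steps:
(44 - 487)*(177 + w(11, 9)) = (44 - 487)*(177 + 9) = -443*186 = -82398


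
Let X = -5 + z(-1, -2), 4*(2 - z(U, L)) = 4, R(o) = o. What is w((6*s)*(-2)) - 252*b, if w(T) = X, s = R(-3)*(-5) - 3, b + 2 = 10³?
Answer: -251500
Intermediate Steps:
z(U, L) = 1 (z(U, L) = 2 - ¼*4 = 2 - 1 = 1)
b = 998 (b = -2 + 10³ = -2 + 1000 = 998)
s = 12 (s = -3*(-5) - 3 = 15 - 3 = 12)
X = -4 (X = -5 + 1 = -4)
w(T) = -4
w((6*s)*(-2)) - 252*b = -4 - 252*998 = -4 - 251496 = -251500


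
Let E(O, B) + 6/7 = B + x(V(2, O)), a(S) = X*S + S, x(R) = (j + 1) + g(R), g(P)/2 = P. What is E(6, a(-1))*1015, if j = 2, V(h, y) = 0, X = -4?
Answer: 5220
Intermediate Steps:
g(P) = 2*P
x(R) = 3 + 2*R (x(R) = (2 + 1) + 2*R = 3 + 2*R)
a(S) = -3*S (a(S) = -4*S + S = -3*S)
E(O, B) = 15/7 + B (E(O, B) = -6/7 + (B + (3 + 2*0)) = -6/7 + (B + (3 + 0)) = -6/7 + (B + 3) = -6/7 + (3 + B) = 15/7 + B)
E(6, a(-1))*1015 = (15/7 - 3*(-1))*1015 = (15/7 + 3)*1015 = (36/7)*1015 = 5220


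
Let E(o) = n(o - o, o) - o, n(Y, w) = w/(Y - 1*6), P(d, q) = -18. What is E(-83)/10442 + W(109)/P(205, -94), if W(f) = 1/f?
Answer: 179545/20487204 ≈ 0.0087638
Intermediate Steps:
n(Y, w) = w/(-6 + Y) (n(Y, w) = w/(Y - 6) = w/(-6 + Y))
E(o) = -7*o/6 (E(o) = o/(-6 + (o - o)) - o = o/(-6 + 0) - o = o/(-6) - o = o*(-⅙) - o = -o/6 - o = -7*o/6)
E(-83)/10442 + W(109)/P(205, -94) = -7/6*(-83)/10442 + 1/(109*(-18)) = (581/6)*(1/10442) + (1/109)*(-1/18) = 581/62652 - 1/1962 = 179545/20487204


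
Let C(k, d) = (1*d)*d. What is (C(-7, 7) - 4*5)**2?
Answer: 841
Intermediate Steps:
C(k, d) = d**2 (C(k, d) = d*d = d**2)
(C(-7, 7) - 4*5)**2 = (7**2 - 4*5)**2 = (49 - 20)**2 = 29**2 = 841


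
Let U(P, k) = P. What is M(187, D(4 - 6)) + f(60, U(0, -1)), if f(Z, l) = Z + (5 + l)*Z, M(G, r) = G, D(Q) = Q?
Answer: 547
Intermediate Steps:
f(Z, l) = Z + Z*(5 + l)
M(187, D(4 - 6)) + f(60, U(0, -1)) = 187 + 60*(6 + 0) = 187 + 60*6 = 187 + 360 = 547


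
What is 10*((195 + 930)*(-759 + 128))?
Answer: -7098750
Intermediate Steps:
10*((195 + 930)*(-759 + 128)) = 10*(1125*(-631)) = 10*(-709875) = -7098750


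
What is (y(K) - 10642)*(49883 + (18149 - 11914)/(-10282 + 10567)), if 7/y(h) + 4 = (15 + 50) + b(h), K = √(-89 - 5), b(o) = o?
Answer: 2844578*(-10642*√94 + 649155*I)/(57*(√94 - 61*I)) ≈ -5.3108e+8 - 887.84*I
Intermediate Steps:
K = I*√94 (K = √(-94) = I*√94 ≈ 9.6954*I)
y(h) = 7/(61 + h) (y(h) = 7/(-4 + ((15 + 50) + h)) = 7/(-4 + (65 + h)) = 7/(61 + h))
(y(K) - 10642)*(49883 + (18149 - 11914)/(-10282 + 10567)) = (7/(61 + I*√94) - 10642)*(49883 + (18149 - 11914)/(-10282 + 10567)) = (-10642 + 7/(61 + I*√94))*(49883 + 6235/285) = (-10642 + 7/(61 + I*√94))*(49883 + 6235*(1/285)) = (-10642 + 7/(61 + I*√94))*(49883 + 1247/57) = (-10642 + 7/(61 + I*√94))*(2844578/57) = -30271999076/57 + 19912046/(57*(61 + I*√94))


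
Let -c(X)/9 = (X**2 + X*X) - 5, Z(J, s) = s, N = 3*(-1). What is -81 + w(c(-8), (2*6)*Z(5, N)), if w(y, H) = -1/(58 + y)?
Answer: -84968/1049 ≈ -80.999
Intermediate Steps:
N = -3
c(X) = 45 - 18*X**2 (c(X) = -9*((X**2 + X*X) - 5) = -9*((X**2 + X**2) - 5) = -9*(2*X**2 - 5) = -9*(-5 + 2*X**2) = 45 - 18*X**2)
-81 + w(c(-8), (2*6)*Z(5, N)) = -81 - 1/(58 + (45 - 18*(-8)**2)) = -81 - 1/(58 + (45 - 18*64)) = -81 - 1/(58 + (45 - 1152)) = -81 - 1/(58 - 1107) = -81 - 1/(-1049) = -81 - 1*(-1/1049) = -81 + 1/1049 = -84968/1049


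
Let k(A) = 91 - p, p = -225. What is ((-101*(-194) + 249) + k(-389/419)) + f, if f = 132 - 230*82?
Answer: 1431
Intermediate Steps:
f = -18728 (f = 132 - 18860 = -18728)
k(A) = 316 (k(A) = 91 - 1*(-225) = 91 + 225 = 316)
((-101*(-194) + 249) + k(-389/419)) + f = ((-101*(-194) + 249) + 316) - 18728 = ((19594 + 249) + 316) - 18728 = (19843 + 316) - 18728 = 20159 - 18728 = 1431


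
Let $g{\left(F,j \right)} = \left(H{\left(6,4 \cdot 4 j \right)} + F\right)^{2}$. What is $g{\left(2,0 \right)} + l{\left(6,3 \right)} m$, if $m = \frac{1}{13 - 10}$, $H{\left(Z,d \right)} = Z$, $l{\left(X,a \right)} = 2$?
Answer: $\frac{194}{3} \approx 64.667$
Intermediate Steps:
$g{\left(F,j \right)} = \left(6 + F\right)^{2}$
$m = \frac{1}{3} \approx 0.33333$
$g{\left(2,0 \right)} + l{\left(6,3 \right)} m = \left(6 + 2\right)^{2} + 2 \cdot \frac{1}{3} = 8^{2} + \frac{2}{3} = 64 + \frac{2}{3} = \frac{194}{3}$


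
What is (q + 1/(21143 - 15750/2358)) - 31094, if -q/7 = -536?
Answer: -75706115305/2768858 ≈ -27342.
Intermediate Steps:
q = 3752 (q = -7*(-536) = 3752)
(q + 1/(21143 - 15750/2358)) - 31094 = (3752 + 1/(21143 - 15750/2358)) - 31094 = (3752 + 1/(21143 - 15750*1/2358)) - 31094 = (3752 + 1/(21143 - 875/131)) - 31094 = (3752 + 1/(2768858/131)) - 31094 = (3752 + 131/2768858) - 31094 = 10388755347/2768858 - 31094 = -75706115305/2768858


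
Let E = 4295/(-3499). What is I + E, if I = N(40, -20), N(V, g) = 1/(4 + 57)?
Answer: -258496/213439 ≈ -1.2111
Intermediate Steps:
E = -4295/3499 (E = 4295*(-1/3499) = -4295/3499 ≈ -1.2275)
N(V, g) = 1/61
I = 1/61 ≈ 0.016393
I + E = 1/61 - 4295/3499 = -258496/213439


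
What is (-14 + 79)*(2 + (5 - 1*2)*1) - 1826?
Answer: -1501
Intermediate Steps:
(-14 + 79)*(2 + (5 - 1*2)*1) - 1826 = 65*(2 + (5 - 2)*1) - 1826 = 65*(2 + 3*1) - 1826 = 65*(2 + 3) - 1826 = 65*5 - 1826 = 325 - 1826 = -1501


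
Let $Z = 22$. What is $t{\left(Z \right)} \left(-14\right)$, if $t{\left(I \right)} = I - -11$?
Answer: $-462$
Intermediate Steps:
$t{\left(I \right)} = 11 + I$ ($t{\left(I \right)} = I + 11 = 11 + I$)
$t{\left(Z \right)} \left(-14\right) = \left(11 + 22\right) \left(-14\right) = 33 \left(-14\right) = -462$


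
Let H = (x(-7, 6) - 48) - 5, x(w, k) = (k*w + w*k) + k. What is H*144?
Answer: -18864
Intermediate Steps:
x(w, k) = k + 2*k*w (x(w, k) = (k*w + k*w) + k = 2*k*w + k = k + 2*k*w)
H = -131 (H = (6*(1 + 2*(-7)) - 48) - 5 = (6*(1 - 14) - 48) - 5 = (6*(-13) - 48) - 5 = (-78 - 48) - 5 = -126 - 5 = -131)
H*144 = -131*144 = -18864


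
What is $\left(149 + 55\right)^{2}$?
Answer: $41616$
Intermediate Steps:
$\left(149 + 55\right)^{2} = 204^{2} = 41616$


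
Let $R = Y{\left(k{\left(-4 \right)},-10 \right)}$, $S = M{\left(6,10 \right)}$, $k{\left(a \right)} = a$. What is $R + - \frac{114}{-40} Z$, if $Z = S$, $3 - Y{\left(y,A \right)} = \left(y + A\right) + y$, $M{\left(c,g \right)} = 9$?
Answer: $\frac{933}{20} \approx 46.65$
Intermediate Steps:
$S = 9$
$Y{\left(y,A \right)} = 3 - A - 2 y$ ($Y{\left(y,A \right)} = 3 - \left(\left(y + A\right) + y\right) = 3 - \left(\left(A + y\right) + y\right) = 3 - \left(A + 2 y\right) = 3 - A - 2 y$)
$Z = 9$
$R = 21$ ($R = 3 - -10 - -8 = 3 + 10 + 8 = 21$)
$R + - \frac{114}{-40} Z = 21 + - \frac{114}{-40} \cdot 9 = 21 + \left(-114\right) \left(- \frac{1}{40}\right) 9 = 21 + \frac{57}{20} \cdot 9 = 21 + \frac{513}{20} = \frac{933}{20}$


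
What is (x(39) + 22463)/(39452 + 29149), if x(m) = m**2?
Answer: 23984/68601 ≈ 0.34962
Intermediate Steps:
(x(39) + 22463)/(39452 + 29149) = (39**2 + 22463)/(39452 + 29149) = (1521 + 22463)/68601 = 23984*(1/68601) = 23984/68601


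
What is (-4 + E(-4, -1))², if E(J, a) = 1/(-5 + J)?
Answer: 1369/81 ≈ 16.901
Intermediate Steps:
(-4 + E(-4, -1))² = (-4 + 1/(-5 - 4))² = (-4 + 1/(-9))² = (-4 - ⅑)² = (-37/9)² = 1369/81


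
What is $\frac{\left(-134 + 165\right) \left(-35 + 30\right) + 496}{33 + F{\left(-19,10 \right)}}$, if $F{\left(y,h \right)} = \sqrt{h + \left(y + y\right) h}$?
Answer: $\frac{11253}{1459} - \frac{341 i \sqrt{370}}{1459} \approx 7.7128 - 4.4957 i$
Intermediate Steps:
$F{\left(y,h \right)} = \sqrt{h + 2 h y}$ ($F{\left(y,h \right)} = \sqrt{h + 2 y h} = \sqrt{h + 2 h y}$)
$\frac{\left(-134 + 165\right) \left(-35 + 30\right) + 496}{33 + F{\left(-19,10 \right)}} = \frac{\left(-134 + 165\right) \left(-35 + 30\right) + 496}{33 + \sqrt{10 \left(1 + 2 \left(-19\right)\right)}} = \frac{31 \left(-5\right) + 496}{33 + \sqrt{10 \left(1 - 38\right)}} = \frac{-155 + 496}{33 + \sqrt{10 \left(-37\right)}} = \frac{341}{33 + \sqrt{-370}} = \frac{341}{33 + i \sqrt{370}}$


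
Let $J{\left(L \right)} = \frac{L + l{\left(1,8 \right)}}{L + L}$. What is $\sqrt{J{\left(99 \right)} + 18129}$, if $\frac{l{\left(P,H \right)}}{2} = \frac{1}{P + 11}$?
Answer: $\frac{\sqrt{710748951}}{198} \approx 134.65$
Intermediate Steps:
$l{\left(P,H \right)} = \frac{2}{11 + P}$ ($l{\left(P,H \right)} = \frac{2}{P + 11} = \frac{2}{11 + P}$)
$J{\left(L \right)} = \frac{\frac{1}{6} + L}{2 L}$ ($J{\left(L \right)} = \frac{L + \frac{2}{11 + 1}}{L + L} = \frac{L + \frac{2}{12}}{2 L} = \left(L + 2 \cdot \frac{1}{12}\right) \frac{1}{2 L} = \left(L + \frac{1}{6}\right) \frac{1}{2 L} = \left(\frac{1}{6} + L\right) \frac{1}{2 L} = \frac{\frac{1}{6} + L}{2 L}$)
$\sqrt{J{\left(99 \right)} + 18129} = \sqrt{\frac{1 + 6 \cdot 99}{12 \cdot 99} + 18129} = \sqrt{\frac{1}{12} \cdot \frac{1}{99} \left(1 + 594\right) + 18129} = \sqrt{\frac{1}{12} \cdot \frac{1}{99} \cdot 595 + 18129} = \sqrt{\frac{595}{1188} + 18129} = \sqrt{\frac{21537847}{1188}} = \frac{\sqrt{710748951}}{198}$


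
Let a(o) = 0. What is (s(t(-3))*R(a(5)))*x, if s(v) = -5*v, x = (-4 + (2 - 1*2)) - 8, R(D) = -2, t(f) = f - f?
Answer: 0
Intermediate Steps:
t(f) = 0
x = -12 (x = (-4 + (2 - 2)) - 8 = (-4 + 0) - 8 = -4 - 8 = -12)
(s(t(-3))*R(a(5)))*x = (-5*0*(-2))*(-12) = (0*(-2))*(-12) = 0*(-12) = 0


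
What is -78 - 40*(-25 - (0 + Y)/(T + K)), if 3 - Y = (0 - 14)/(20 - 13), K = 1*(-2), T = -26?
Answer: 6404/7 ≈ 914.86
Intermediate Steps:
K = -2
Y = 5 (Y = 3 - (0 - 14)/(20 - 13) = 3 - (-14)/7 = 3 - 1*(-2) = 3 + 2 = 5)
-78 - 40*(-25 - (0 + Y)/(T + K)) = -78 - 40*(-25 - (0 + 5)/(-26 - 2)) = -78 - 40*(-25 - 5/(-28)) = -78 - 40*(-25 - 5*(-1)/28) = -78 - 40*(-25 - 1*(-5/28)) = -78 - 40*(-25 + 5/28) = -78 - 40*(-695/28) = -78 + 6950/7 = 6404/7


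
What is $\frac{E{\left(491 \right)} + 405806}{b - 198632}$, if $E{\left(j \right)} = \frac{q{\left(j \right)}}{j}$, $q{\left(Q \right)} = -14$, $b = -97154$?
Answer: $- \frac{99625366}{72615463} \approx -1.372$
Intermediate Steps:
$E{\left(j \right)} = - \frac{14}{j}$
$\frac{E{\left(491 \right)} + 405806}{b - 198632} = \frac{- \frac{14}{491} + 405806}{-97154 - 198632} = \frac{\left(-14\right) \frac{1}{491} + 405806}{-295786} = \left(- \frac{14}{491} + 405806\right) \left(- \frac{1}{295786}\right) = \frac{199250732}{491} \left(- \frac{1}{295786}\right) = - \frac{99625366}{72615463}$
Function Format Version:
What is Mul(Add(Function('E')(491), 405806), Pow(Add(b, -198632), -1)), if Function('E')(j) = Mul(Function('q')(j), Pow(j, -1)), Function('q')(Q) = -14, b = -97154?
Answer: Rational(-99625366, 72615463) ≈ -1.3720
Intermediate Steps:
Function('E')(j) = Mul(-14, Pow(j, -1))
Mul(Add(Function('E')(491), 405806), Pow(Add(b, -198632), -1)) = Mul(Add(Mul(-14, Pow(491, -1)), 405806), Pow(Add(-97154, -198632), -1)) = Mul(Add(Mul(-14, Rational(1, 491)), 405806), Pow(-295786, -1)) = Mul(Add(Rational(-14, 491), 405806), Rational(-1, 295786)) = Mul(Rational(199250732, 491), Rational(-1, 295786)) = Rational(-99625366, 72615463)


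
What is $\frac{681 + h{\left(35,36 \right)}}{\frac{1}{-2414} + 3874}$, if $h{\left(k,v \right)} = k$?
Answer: $\frac{1728424}{9351835} \approx 0.18482$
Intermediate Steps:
$\frac{681 + h{\left(35,36 \right)}}{\frac{1}{-2414} + 3874} = \frac{681 + 35}{\frac{1}{-2414} + 3874} = \frac{716}{- \frac{1}{2414} + 3874} = \frac{716}{\frac{9351835}{2414}} = 716 \cdot \frac{2414}{9351835} = \frac{1728424}{9351835}$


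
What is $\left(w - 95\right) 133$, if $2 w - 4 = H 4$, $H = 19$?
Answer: $-7315$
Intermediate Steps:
$w = 40$ ($w = 2 + \frac{19 \cdot 4}{2} = 2 + \frac{1}{2} \cdot 76 = 2 + 38 = 40$)
$\left(w - 95\right) 133 = \left(40 - 95\right) 133 = \left(-55\right) 133 = -7315$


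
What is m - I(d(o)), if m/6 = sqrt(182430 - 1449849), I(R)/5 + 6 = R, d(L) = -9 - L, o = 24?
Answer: 195 + 6*I*sqrt(1267419) ≈ 195.0 + 6754.8*I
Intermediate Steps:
I(R) = -30 + 5*R
m = 6*I*sqrt(1267419) (m = 6*sqrt(182430 - 1449849) = 6*sqrt(-1267419) = 6*(I*sqrt(1267419)) = 6*I*sqrt(1267419) ≈ 6754.8*I)
m - I(d(o)) = 6*I*sqrt(1267419) - (-30 + 5*(-9 - 1*24)) = 6*I*sqrt(1267419) - (-30 + 5*(-9 - 24)) = 6*I*sqrt(1267419) - (-30 + 5*(-33)) = 6*I*sqrt(1267419) - (-30 - 165) = 6*I*sqrt(1267419) - 1*(-195) = 6*I*sqrt(1267419) + 195 = 195 + 6*I*sqrt(1267419)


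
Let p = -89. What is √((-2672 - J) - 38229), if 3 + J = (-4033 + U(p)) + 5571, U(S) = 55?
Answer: I*√42491 ≈ 206.13*I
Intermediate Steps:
J = 1590 (J = -3 + ((-4033 + 55) + 5571) = -3 + (-3978 + 5571) = -3 + 1593 = 1590)
√((-2672 - J) - 38229) = √((-2672 - 1*1590) - 38229) = √((-2672 - 1590) - 38229) = √(-4262 - 38229) = √(-42491) = I*√42491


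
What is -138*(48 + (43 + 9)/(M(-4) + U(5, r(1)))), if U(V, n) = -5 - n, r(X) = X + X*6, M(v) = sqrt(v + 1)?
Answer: -295872/49 + 2392*I*sqrt(3)/49 ≈ -6038.2 + 84.552*I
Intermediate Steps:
M(v) = sqrt(1 + v)
r(X) = 7*X (r(X) = X + 6*X = 7*X)
-138*(48 + (43 + 9)/(M(-4) + U(5, r(1)))) = -138*(48 + (43 + 9)/(sqrt(1 - 4) + (-5 - 7))) = -138*(48 + 52/(sqrt(-3) + (-5 - 1*7))) = -138*(48 + 52/(I*sqrt(3) + (-5 - 7))) = -138*(48 + 52/(I*sqrt(3) - 12)) = -138*(48 + 52/(-12 + I*sqrt(3))) = -6624 - 7176/(-12 + I*sqrt(3))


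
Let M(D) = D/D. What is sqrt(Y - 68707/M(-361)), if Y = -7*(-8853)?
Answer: 4*I*sqrt(421) ≈ 82.073*I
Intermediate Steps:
M(D) = 1
Y = 61971
sqrt(Y - 68707/M(-361)) = sqrt(61971 - 68707/1) = sqrt(61971 - 68707*1) = sqrt(61971 - 68707) = sqrt(-6736) = 4*I*sqrt(421)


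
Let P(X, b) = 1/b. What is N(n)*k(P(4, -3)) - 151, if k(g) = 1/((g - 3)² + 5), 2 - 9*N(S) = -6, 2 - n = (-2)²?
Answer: -21887/145 ≈ -150.94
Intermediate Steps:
n = -2 (n = 2 - 1*(-2)² = 2 - 1*4 = 2 - 4 = -2)
N(S) = 8/9 (N(S) = 2/9 - ⅑*(-6) = 2/9 + ⅔ = 8/9)
k(g) = 1/(5 + (-3 + g)²) (k(g) = 1/((-3 + g)² + 5) = 1/(5 + (-3 + g)²))
N(n)*k(P(4, -3)) - 151 = 8/(9*(5 + (-3 + 1/(-3))²)) - 151 = 8/(9*(5 + (-3 - ⅓)²)) - 151 = 8/(9*(5 + (-10/3)²)) - 151 = 8/(9*(5 + 100/9)) - 151 = 8/(9*(145/9)) - 151 = (8/9)*(9/145) - 151 = 8/145 - 151 = -21887/145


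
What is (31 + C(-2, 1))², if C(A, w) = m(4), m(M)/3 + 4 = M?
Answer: 961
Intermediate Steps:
m(M) = -12 + 3*M
C(A, w) = 0 (C(A, w) = -12 + 3*4 = -12 + 12 = 0)
(31 + C(-2, 1))² = (31 + 0)² = 31² = 961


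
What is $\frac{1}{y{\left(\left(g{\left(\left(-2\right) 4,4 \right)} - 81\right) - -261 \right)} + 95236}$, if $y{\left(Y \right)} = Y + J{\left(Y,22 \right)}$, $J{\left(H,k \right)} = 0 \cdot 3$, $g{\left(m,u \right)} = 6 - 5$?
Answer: $\frac{1}{95417} \approx 1.048 \cdot 10^{-5}$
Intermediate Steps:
$g{\left(m,u \right)} = 1$ ($g{\left(m,u \right)} = 6 - 5 = 1$)
$J{\left(H,k \right)} = 0$
$y{\left(Y \right)} = Y$ ($y{\left(Y \right)} = Y + 0 = Y$)
$\frac{1}{y{\left(\left(g{\left(\left(-2\right) 4,4 \right)} - 81\right) - -261 \right)} + 95236} = \frac{1}{\left(\left(1 - 81\right) - -261\right) + 95236} = \frac{1}{\left(\left(1 - 81\right) + 261\right) + 95236} = \frac{1}{\left(-80 + 261\right) + 95236} = \frac{1}{181 + 95236} = \frac{1}{95417}$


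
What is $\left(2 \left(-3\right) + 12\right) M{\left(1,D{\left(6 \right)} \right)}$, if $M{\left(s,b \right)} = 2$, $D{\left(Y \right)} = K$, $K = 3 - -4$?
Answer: $12$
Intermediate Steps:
$K = 7$ ($K = 3 + 4 = 7$)
$D{\left(Y \right)} = 7$
$\left(2 \left(-3\right) + 12\right) M{\left(1,D{\left(6 \right)} \right)} = \left(2 \left(-3\right) + 12\right) 2 = \left(-6 + 12\right) 2 = 6 \cdot 2 = 12$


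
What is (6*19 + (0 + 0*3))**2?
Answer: 12996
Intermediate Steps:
(6*19 + (0 + 0*3))**2 = (114 + (0 + 0))**2 = (114 + 0)**2 = 114**2 = 12996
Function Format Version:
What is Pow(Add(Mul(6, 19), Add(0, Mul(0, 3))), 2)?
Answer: 12996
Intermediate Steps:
Pow(Add(Mul(6, 19), Add(0, Mul(0, 3))), 2) = Pow(Add(114, Add(0, 0)), 2) = Pow(Add(114, 0), 2) = Pow(114, 2) = 12996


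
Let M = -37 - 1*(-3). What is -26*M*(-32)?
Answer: -28288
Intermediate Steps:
M = -34 (M = -37 + 3 = -34)
-26*M*(-32) = -26*(-34)*(-32) = 884*(-32) = -28288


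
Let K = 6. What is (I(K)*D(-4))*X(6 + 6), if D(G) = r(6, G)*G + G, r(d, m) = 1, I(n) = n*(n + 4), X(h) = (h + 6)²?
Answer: -155520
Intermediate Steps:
X(h) = (6 + h)²
I(n) = n*(4 + n)
D(G) = 2*G (D(G) = 1*G + G = G + G = 2*G)
(I(K)*D(-4))*X(6 + 6) = ((6*(4 + 6))*(2*(-4)))*(6 + (6 + 6))² = ((6*10)*(-8))*(6 + 12)² = (60*(-8))*18² = -480*324 = -155520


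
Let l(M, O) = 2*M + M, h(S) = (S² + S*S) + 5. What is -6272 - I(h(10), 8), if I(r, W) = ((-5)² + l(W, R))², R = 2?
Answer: -8673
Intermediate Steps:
h(S) = 5 + 2*S² (h(S) = (S² + S²) + 5 = 2*S² + 5 = 5 + 2*S²)
l(M, O) = 3*M
I(r, W) = (25 + 3*W)² (I(r, W) = ((-5)² + 3*W)² = (25 + 3*W)²)
-6272 - I(h(10), 8) = -6272 - (25 + 3*8)² = -6272 - (25 + 24)² = -6272 - 1*49² = -6272 - 1*2401 = -6272 - 2401 = -8673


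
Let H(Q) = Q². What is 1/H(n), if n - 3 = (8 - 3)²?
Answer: 1/784 ≈ 0.0012755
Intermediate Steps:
n = 28 (n = 3 + (8 - 3)² = 3 + 5² = 3 + 25 = 28)
1/H(n) = 1/(28²) = 1/784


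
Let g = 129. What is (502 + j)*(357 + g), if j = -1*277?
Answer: 109350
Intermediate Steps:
j = -277
(502 + j)*(357 + g) = (502 - 277)*(357 + 129) = 225*486 = 109350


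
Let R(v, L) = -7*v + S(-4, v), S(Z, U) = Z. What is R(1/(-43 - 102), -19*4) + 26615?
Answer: 3858602/145 ≈ 26611.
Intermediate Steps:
R(v, L) = -4 - 7*v (R(v, L) = -7*v - 4 = -4 - 7*v)
R(1/(-43 - 102), -19*4) + 26615 = (-4 - 7/(-43 - 102)) + 26615 = (-4 - 7/(-145)) + 26615 = (-4 - 7*(-1/145)) + 26615 = (-4 + 7/145) + 26615 = -573/145 + 26615 = 3858602/145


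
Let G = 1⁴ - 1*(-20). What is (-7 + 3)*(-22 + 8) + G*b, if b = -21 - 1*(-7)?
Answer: -238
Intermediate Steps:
G = 21 (G = 1 + 20 = 21)
b = -14 (b = -21 + 7 = -14)
(-7 + 3)*(-22 + 8) + G*b = (-7 + 3)*(-22 + 8) + 21*(-14) = -4*(-14) - 294 = 56 - 294 = -238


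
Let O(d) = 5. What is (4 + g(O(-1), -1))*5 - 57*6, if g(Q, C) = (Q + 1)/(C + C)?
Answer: -337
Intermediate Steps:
g(Q, C) = (1 + Q)/(2*C) (g(Q, C) = (1 + Q)/((2*C)) = (1 + Q)*(1/(2*C)) = (1 + Q)/(2*C))
(4 + g(O(-1), -1))*5 - 57*6 = (4 + (1/2)*(1 + 5)/(-1))*5 - 57*6 = (4 + (1/2)*(-1)*6)*5 - 342 = (4 - 3)*5 - 342 = 1*5 - 342 = 5 - 342 = -337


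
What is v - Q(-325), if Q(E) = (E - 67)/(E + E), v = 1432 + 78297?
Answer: 25911729/325 ≈ 79728.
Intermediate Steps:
v = 79729
Q(E) = (-67 + E)/(2*E) (Q(E) = (-67 + E)/((2*E)) = (-67 + E)*(1/(2*E)) = (-67 + E)/(2*E))
v - Q(-325) = 79729 - (-67 - 325)/(2*(-325)) = 79729 - (-1)*(-392)/(2*325) = 79729 - 1*196/325 = 79729 - 196/325 = 25911729/325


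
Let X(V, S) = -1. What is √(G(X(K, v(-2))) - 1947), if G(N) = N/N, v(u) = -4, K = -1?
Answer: I*√1946 ≈ 44.113*I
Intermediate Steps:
G(N) = 1
√(G(X(K, v(-2))) - 1947) = √(1 - 1947) = √(-1946) = I*√1946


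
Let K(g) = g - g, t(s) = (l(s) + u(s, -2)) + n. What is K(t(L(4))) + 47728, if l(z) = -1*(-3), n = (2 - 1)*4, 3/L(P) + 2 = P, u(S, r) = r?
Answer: 47728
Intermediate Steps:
L(P) = 3/(-2 + P)
n = 4 (n = 1*4 = 4)
l(z) = 3
t(s) = 5 (t(s) = (3 - 2) + 4 = 1 + 4 = 5)
K(g) = 0
K(t(L(4))) + 47728 = 0 + 47728 = 47728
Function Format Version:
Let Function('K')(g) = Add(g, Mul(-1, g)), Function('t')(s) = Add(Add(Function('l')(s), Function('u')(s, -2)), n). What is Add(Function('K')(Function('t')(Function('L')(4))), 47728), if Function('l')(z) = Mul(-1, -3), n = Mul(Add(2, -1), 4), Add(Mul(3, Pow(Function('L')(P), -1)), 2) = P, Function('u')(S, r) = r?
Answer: 47728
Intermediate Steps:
Function('L')(P) = Mul(3, Pow(Add(-2, P), -1))
n = 4 (n = Mul(1, 4) = 4)
Function('l')(z) = 3
Function('t')(s) = 5 (Function('t')(s) = Add(Add(3, -2), 4) = Add(1, 4) = 5)
Function('K')(g) = 0
Add(Function('K')(Function('t')(Function('L')(4))), 47728) = Add(0, 47728) = 47728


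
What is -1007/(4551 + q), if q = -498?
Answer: -1007/4053 ≈ -0.24846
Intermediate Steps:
-1007/(4551 + q) = -1007/(4551 - 498) = -1007/4053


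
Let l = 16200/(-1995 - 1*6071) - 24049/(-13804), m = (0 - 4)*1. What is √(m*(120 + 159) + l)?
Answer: I*√864916435347868085/27835766 ≈ 33.411*I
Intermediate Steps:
m = -4 (m = -4*1 = -4)
l = -14822783/55671532 (l = 16200/(-1995 - 6071) - 24049*(-1/13804) = 16200/(-8066) + 24049/13804 = 16200*(-1/8066) + 24049/13804 = -8100/4033 + 24049/13804 = -14822783/55671532 ≈ -0.26625)
√(m*(120 + 159) + l) = √(-4*(120 + 159) - 14822783/55671532) = √(-4*279 - 14822783/55671532) = √(-1116 - 14822783/55671532) = √(-62144252495/55671532) = I*√864916435347868085/27835766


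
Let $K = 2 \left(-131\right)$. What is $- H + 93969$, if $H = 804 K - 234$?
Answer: $304851$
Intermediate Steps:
$K = -262$
$H = -210882$ ($H = 804 \left(-262\right) - 234 = -210648 - 234 = -210882$)
$- H + 93969 = \left(-1\right) \left(-210882\right) + 93969 = 210882 + 93969 = 304851$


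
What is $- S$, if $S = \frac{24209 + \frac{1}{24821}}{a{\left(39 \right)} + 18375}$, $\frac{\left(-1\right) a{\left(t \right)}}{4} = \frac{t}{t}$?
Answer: $- \frac{600891590}{455986591} \approx -1.3178$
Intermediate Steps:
$a{\left(t \right)} = -4$ ($a{\left(t \right)} = - 4 \frac{t}{t} = \left(-4\right) 1 = -4$)
$S = \frac{600891590}{455986591}$ ($S = \frac{24209 + \frac{1}{24821}}{-4 + 18375} = \frac{24209 + \frac{1}{24821}}{18371} = \frac{600891590}{24821} \cdot \frac{1}{18371} = \frac{600891590}{455986591} \approx 1.3178$)
$- S = \left(-1\right) \frac{600891590}{455986591} = - \frac{600891590}{455986591}$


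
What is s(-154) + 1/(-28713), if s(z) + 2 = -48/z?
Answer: -3732767/2210901 ≈ -1.6883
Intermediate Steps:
s(z) = -2 - 48/z
s(-154) + 1/(-28713) = (-2 - 48/(-154)) + 1/(-28713) = (-2 - 48*(-1/154)) - 1/28713 = (-2 + 24/77) - 1/28713 = -130/77 - 1/28713 = -3732767/2210901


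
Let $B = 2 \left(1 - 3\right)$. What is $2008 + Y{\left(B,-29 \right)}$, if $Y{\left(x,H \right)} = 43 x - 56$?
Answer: $1780$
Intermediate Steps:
$B = -4$ ($B = 2 \left(-2\right) = -4$)
$Y{\left(x,H \right)} = -56 + 43 x$
$2008 + Y{\left(B,-29 \right)} = 2008 + \left(-56 + 43 \left(-4\right)\right) = 2008 - 228 = 1780$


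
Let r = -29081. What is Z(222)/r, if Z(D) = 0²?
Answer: 0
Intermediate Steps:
Z(D) = 0
Z(222)/r = 0/(-29081) = 0*(-1/29081) = 0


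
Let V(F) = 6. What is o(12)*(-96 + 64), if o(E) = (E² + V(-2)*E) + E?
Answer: -7296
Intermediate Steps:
o(E) = E² + 7*E (o(E) = (E² + 6*E) + E = E² + 7*E)
o(12)*(-96 + 64) = (12*(7 + 12))*(-96 + 64) = (12*19)*(-32) = 228*(-32) = -7296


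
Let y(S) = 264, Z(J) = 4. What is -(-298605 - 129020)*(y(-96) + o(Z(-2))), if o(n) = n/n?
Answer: 113320625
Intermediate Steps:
o(n) = 1
-(-298605 - 129020)*(y(-96) + o(Z(-2))) = -(-298605 - 129020)*(264 + 1) = -(-427625)*265 = -1*(-113320625) = 113320625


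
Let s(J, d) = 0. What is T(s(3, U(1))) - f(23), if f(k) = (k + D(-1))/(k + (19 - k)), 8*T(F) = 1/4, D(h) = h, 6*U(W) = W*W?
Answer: -685/608 ≈ -1.1266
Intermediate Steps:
U(W) = W²/6 (U(W) = (W*W)/6 = W²/6)
T(F) = 1/32 (T(F) = (1/4)/8 = (1*(¼))/8 = (⅛)*(¼) = 1/32)
f(k) = -1/19 + k/19 (f(k) = (k - 1)/(k + (19 - k)) = (-1 + k)/19 = (-1 + k)*(1/19) = -1/19 + k/19)
T(s(3, U(1))) - f(23) = 1/32 - (-1/19 + (1/19)*23) = 1/32 - (-1/19 + 23/19) = 1/32 - 1*22/19 = 1/32 - 22/19 = -685/608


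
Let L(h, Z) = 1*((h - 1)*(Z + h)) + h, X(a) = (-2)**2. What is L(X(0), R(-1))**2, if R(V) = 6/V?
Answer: 4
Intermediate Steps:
X(a) = 4
L(h, Z) = h + (-1 + h)*(Z + h) (L(h, Z) = 1*((-1 + h)*(Z + h)) + h = (-1 + h)*(Z + h) + h = h + (-1 + h)*(Z + h))
L(X(0), R(-1))**2 = (4**2 - 6/(-1) + (6/(-1))*4)**2 = (16 - 6*(-1) + (6*(-1))*4)**2 = (16 - 1*(-6) - 6*4)**2 = (16 + 6 - 24)**2 = (-2)**2 = 4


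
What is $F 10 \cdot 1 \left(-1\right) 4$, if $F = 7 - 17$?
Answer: $400$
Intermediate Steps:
$F = -10$
$F 10 \cdot 1 \left(-1\right) 4 = \left(-10\right) 10 \cdot 1 \left(-1\right) 4 = - 100 \left(\left(-1\right) 4\right) = \left(-100\right) \left(-4\right) = 400$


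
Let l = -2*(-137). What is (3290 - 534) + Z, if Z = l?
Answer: 3030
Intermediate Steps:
l = 274
Z = 274
(3290 - 534) + Z = (3290 - 534) + 274 = 2756 + 274 = 3030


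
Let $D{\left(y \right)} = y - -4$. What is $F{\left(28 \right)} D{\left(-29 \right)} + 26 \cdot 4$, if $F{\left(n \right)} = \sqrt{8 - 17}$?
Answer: $104 - 75 i \approx 104.0 - 75.0 i$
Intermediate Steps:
$D{\left(y \right)} = 4 + y$ ($D{\left(y \right)} = y + 4 = 4 + y$)
$F{\left(n \right)} = 3 i$ ($F{\left(n \right)} = \sqrt{-9} = 3 i$)
$F{\left(28 \right)} D{\left(-29 \right)} + 26 \cdot 4 = 3 i \left(4 - 29\right) + 26 \cdot 4 = 3 i \left(-25\right) + 104 = - 75 i + 104 = 104 - 75 i$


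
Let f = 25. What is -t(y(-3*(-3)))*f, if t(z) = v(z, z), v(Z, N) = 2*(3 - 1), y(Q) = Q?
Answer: -100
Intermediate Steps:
v(Z, N) = 4 (v(Z, N) = 2*2 = 4)
t(z) = 4
-t(y(-3*(-3)))*f = -4*25 = -1*100 = -100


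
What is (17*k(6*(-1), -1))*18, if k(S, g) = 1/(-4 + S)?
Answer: -153/5 ≈ -30.600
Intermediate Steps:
(17*k(6*(-1), -1))*18 = (17/(-4 + 6*(-1)))*18 = (17/(-4 - 6))*18 = (17/(-10))*18 = (17*(-1/10))*18 = -17/10*18 = -153/5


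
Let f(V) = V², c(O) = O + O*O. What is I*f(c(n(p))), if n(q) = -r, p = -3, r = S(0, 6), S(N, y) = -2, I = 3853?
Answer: 138708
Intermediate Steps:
r = -2
n(q) = 2 (n(q) = -1*(-2) = 2)
c(O) = O + O²
I*f(c(n(p))) = 3853*(2*(1 + 2))² = 3853*(2*3)² = 3853*6² = 3853*36 = 138708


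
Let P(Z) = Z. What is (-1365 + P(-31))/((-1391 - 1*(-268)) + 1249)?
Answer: -698/63 ≈ -11.079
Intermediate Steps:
(-1365 + P(-31))/((-1391 - 1*(-268)) + 1249) = (-1365 - 31)/((-1391 - 1*(-268)) + 1249) = -1396/((-1391 + 268) + 1249) = -1396/(-1123 + 1249) = -1396/126 = -1396*1/126 = -698/63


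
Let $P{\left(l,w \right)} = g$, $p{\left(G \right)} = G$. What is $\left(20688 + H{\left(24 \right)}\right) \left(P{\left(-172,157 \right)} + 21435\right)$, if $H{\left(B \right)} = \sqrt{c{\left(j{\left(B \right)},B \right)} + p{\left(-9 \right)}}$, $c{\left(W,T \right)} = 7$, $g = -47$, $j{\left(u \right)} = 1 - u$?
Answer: $442474944 + 21388 i \sqrt{2} \approx 4.4248 \cdot 10^{8} + 30247.0 i$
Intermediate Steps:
$P{\left(l,w \right)} = -47$
$H{\left(B \right)} = i \sqrt{2}$ ($H{\left(B \right)} = \sqrt{7 - 9} = \sqrt{-2} = i \sqrt{2}$)
$\left(20688 + H{\left(24 \right)}\right) \left(P{\left(-172,157 \right)} + 21435\right) = \left(20688 + i \sqrt{2}\right) \left(-47 + 21435\right) = \left(20688 + i \sqrt{2}\right) 21388 = 442474944 + 21388 i \sqrt{2}$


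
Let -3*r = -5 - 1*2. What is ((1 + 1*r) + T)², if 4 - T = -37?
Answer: 17689/9 ≈ 1965.4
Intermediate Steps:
r = 7/3 (r = -(-5 - 1*2)/3 = -(-5 - 2)/3 = -⅓*(-7) = 7/3 ≈ 2.3333)
T = 41 (T = 4 - 1*(-37) = 4 + 37 = 41)
((1 + 1*r) + T)² = ((1 + 1*(7/3)) + 41)² = ((1 + 7/3) + 41)² = (10/3 + 41)² = (133/3)² = 17689/9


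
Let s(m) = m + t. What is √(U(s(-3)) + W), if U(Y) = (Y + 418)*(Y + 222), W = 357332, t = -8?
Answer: √443209 ≈ 665.74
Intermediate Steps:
s(m) = -8 + m (s(m) = m - 8 = -8 + m)
U(Y) = (222 + Y)*(418 + Y) (U(Y) = (418 + Y)*(222 + Y) = (222 + Y)*(418 + Y))
√(U(s(-3)) + W) = √((92796 + (-8 - 3)² + 640*(-8 - 3)) + 357332) = √((92796 + (-11)² + 640*(-11)) + 357332) = √((92796 + 121 - 7040) + 357332) = √(85877 + 357332) = √443209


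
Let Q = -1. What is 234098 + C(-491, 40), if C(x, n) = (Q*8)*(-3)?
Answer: 234122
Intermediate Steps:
C(x, n) = 24 (C(x, n) = -1*8*(-3) = -8*(-3) = 24)
234098 + C(-491, 40) = 234098 + 24 = 234122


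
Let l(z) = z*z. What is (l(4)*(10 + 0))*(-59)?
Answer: -9440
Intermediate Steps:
l(z) = z²
(l(4)*(10 + 0))*(-59) = (4²*(10 + 0))*(-59) = (16*10)*(-59) = 160*(-59) = -9440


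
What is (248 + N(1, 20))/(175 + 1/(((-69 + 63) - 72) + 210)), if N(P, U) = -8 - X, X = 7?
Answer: 30756/23101 ≈ 1.3314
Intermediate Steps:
N(P, U) = -15 (N(P, U) = -8 - 1*7 = -8 - 7 = -15)
(248 + N(1, 20))/(175 + 1/(((-69 + 63) - 72) + 210)) = (248 - 15)/(175 + 1/(((-69 + 63) - 72) + 210)) = 233/(175 + 1/((-6 - 72) + 210)) = 233/(175 + 1/(-78 + 210)) = 233/(175 + 1/132) = 233/(23101/132) = 233*(132/23101) = 30756/23101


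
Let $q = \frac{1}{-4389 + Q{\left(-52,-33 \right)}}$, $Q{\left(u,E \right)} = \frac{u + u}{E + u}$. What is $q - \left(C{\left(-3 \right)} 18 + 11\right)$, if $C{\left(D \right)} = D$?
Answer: $\frac{16037238}{372961} \approx 43.0$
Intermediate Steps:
$Q{\left(u,E \right)} = \frac{2 u}{E + u}$
$q = - \frac{85}{372961}$ ($q = \frac{1}{-4389 + 2 \left(-52\right) \frac{1}{-33 - 52}} = \frac{1}{-4389 + 2 \left(-52\right) \frac{1}{-85}} = \frac{1}{-4389 + 2 \left(-52\right) \left(- \frac{1}{85}\right)} = \frac{1}{-4389 + \frac{104}{85}} = \frac{1}{- \frac{372961}{85}} = - \frac{85}{372961} \approx -0.00022791$)
$q - \left(C{\left(-3 \right)} 18 + 11\right) = - \frac{85}{372961} - \left(\left(-3\right) 18 + 11\right) = - \frac{85}{372961} - \left(-54 + 11\right) = - \frac{85}{372961} - -43 = - \frac{85}{372961} + 43 = \frac{16037238}{372961}$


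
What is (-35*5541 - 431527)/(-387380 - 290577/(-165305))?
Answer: 14770285130/9147937189 ≈ 1.6146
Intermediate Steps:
(-35*5541 - 431527)/(-387380 - 290577/(-165305)) = (-193935 - 431527)/(-387380 - 290577*(-1/165305)) = -625462/(-387380 + 41511/23615) = -625462/(-9147937189/23615) = -625462*(-23615/9147937189) = 14770285130/9147937189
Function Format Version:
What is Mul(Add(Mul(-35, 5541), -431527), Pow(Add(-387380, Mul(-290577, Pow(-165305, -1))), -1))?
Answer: Rational(14770285130, 9147937189) ≈ 1.6146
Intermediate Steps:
Mul(Add(Mul(-35, 5541), -431527), Pow(Add(-387380, Mul(-290577, Pow(-165305, -1))), -1)) = Mul(Add(-193935, -431527), Pow(Add(-387380, Mul(-290577, Rational(-1, 165305))), -1)) = Mul(-625462, Pow(Add(-387380, Rational(41511, 23615)), -1)) = Mul(-625462, Pow(Rational(-9147937189, 23615), -1)) = Mul(-625462, Rational(-23615, 9147937189)) = Rational(14770285130, 9147937189)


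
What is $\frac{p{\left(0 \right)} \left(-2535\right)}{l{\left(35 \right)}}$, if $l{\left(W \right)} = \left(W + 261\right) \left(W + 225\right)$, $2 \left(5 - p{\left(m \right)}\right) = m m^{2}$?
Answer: $- \frac{195}{1184} \approx -0.1647$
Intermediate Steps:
$p{\left(m \right)} = 5 - \frac{m^{3}}{2}$ ($p{\left(m \right)} = 5 - \frac{m m^{2}}{2} = 5 - \frac{m^{3}}{2}$)
$l{\left(W \right)} = \left(225 + W\right) \left(261 + W\right)$ ($l{\left(W \right)} = \left(261 + W\right) \left(225 + W\right) = \left(225 + W\right) \left(261 + W\right)$)
$\frac{p{\left(0 \right)} \left(-2535\right)}{l{\left(35 \right)}} = \frac{\left(5 - \frac{0^{3}}{2}\right) \left(-2535\right)}{58725 + 35^{2} + 486 \cdot 35} = \frac{\left(5 - 0\right) \left(-2535\right)}{58725 + 1225 + 17010} = \frac{\left(5 + 0\right) \left(-2535\right)}{76960} = 5 \left(-2535\right) \frac{1}{76960} = \left(-12675\right) \frac{1}{76960} = - \frac{195}{1184}$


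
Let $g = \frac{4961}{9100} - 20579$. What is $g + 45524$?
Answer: $\frac{227004461}{9100} \approx 24946.0$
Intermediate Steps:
$g = - \frac{187263939}{9100}$ ($g = 4961 \cdot \frac{1}{9100} - 20579 = \frac{4961}{9100} - 20579 = - \frac{187263939}{9100} \approx -20578.0$)
$g + 45524 = - \frac{187263939}{9100} + 45524 = \frac{227004461}{9100}$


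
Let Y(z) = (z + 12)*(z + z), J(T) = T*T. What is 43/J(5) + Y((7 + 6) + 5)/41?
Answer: 28763/1025 ≈ 28.061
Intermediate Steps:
J(T) = T**2
Y(z) = 2*z*(12 + z) (Y(z) = (12 + z)*(2*z) = 2*z*(12 + z))
43/J(5) + Y((7 + 6) + 5)/41 = 43/(5**2) + (2*((7 + 6) + 5)*(12 + ((7 + 6) + 5)))/41 = 43/25 + (2*(13 + 5)*(12 + (13 + 5)))*(1/41) = 43*(1/25) + (2*18*(12 + 18))*(1/41) = 43/25 + (2*18*30)*(1/41) = 43/25 + 1080*(1/41) = 43/25 + 1080/41 = 28763/1025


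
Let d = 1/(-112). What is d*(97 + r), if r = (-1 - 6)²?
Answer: -73/56 ≈ -1.3036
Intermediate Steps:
r = 49 (r = (-7)² = 49)
d = -1/112 ≈ -0.0089286
d*(97 + r) = -(97 + 49)/112 = -1/112*146 = -73/56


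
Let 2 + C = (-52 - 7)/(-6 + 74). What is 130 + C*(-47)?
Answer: 18005/68 ≈ 264.78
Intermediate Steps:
C = -195/68 (C = -2 + (-52 - 7)/(-6 + 74) = -2 - 59/68 = -195/68 ≈ -2.8676)
130 + C*(-47) = 130 - 195/68*(-47) = 130 + 9165/68 = 18005/68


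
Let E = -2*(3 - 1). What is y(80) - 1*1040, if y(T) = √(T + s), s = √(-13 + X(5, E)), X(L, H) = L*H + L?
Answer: -1040 + √(80 + 2*I*√7) ≈ -1031.1 + 0.29564*I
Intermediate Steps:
E = -4 (E = -2*2 = -4)
X(L, H) = L + H*L (X(L, H) = H*L + L = L + H*L)
s = 2*I*√7 (s = √(-13 + 5*(1 - 4)) = √(-13 + 5*(-3)) = √(-13 - 15) = √(-28) = 2*I*√7 ≈ 5.2915*I)
y(T) = √(T + 2*I*√7)
y(80) - 1*1040 = √(80 + 2*I*√7) - 1*1040 = √(80 + 2*I*√7) - 1040 = -1040 + √(80 + 2*I*√7)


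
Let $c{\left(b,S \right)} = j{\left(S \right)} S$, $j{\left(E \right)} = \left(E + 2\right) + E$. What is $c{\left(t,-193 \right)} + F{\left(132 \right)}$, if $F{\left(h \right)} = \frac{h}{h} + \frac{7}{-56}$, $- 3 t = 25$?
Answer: $\frac{592903}{8} \approx 74113.0$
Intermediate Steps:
$t = - \frac{25}{3}$ ($t = \left(- \frac{1}{3}\right) 25 = - \frac{25}{3} \approx -8.3333$)
$j{\left(E \right)} = 2 + 2 E$ ($j{\left(E \right)} = \left(2 + E\right) + E = 2 + 2 E$)
$F{\left(h \right)} = \frac{7}{8}$ ($F{\left(h \right)} = 1 + 7 \left(- \frac{1}{56}\right) = 1 - \frac{1}{8} = \frac{7}{8}$)
$c{\left(b,S \right)} = S \left(2 + 2 S\right)$ ($c{\left(b,S \right)} = \left(2 + 2 S\right) S = S \left(2 + 2 S\right)$)
$c{\left(t,-193 \right)} + F{\left(132 \right)} = 2 \left(-193\right) \left(1 - 193\right) + \frac{7}{8} = 2 \left(-193\right) \left(-192\right) + \frac{7}{8} = 74112 + \frac{7}{8} = \frac{592903}{8}$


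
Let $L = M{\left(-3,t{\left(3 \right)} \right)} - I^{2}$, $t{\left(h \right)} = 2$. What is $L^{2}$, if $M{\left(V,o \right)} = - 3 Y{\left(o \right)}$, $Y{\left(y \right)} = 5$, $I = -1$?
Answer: $256$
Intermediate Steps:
$M{\left(V,o \right)} = -15$ ($M{\left(V,o \right)} = \left(-3\right) 5 = -15$)
$L = -16$ ($L = -15 - \left(-1\right)^{2} = -15 - 1 = -16$)
$L^{2} = \left(-16\right)^{2} = 256$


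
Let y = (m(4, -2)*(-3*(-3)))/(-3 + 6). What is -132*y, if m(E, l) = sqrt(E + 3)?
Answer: -396*sqrt(7) ≈ -1047.7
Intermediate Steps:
m(E, l) = sqrt(3 + E)
y = 3*sqrt(7) (y = (sqrt(3 + 4)*(-3*(-3)))/(-3 + 6) = (sqrt(7)*9)/3 = (9*sqrt(7))*(1/3) = 3*sqrt(7) ≈ 7.9373)
-132*y = -396*sqrt(7)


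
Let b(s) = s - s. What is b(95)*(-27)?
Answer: 0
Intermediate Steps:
b(s) = 0
b(95)*(-27) = 0*(-27) = 0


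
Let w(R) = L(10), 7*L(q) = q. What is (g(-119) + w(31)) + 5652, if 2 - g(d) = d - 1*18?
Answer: 40547/7 ≈ 5792.4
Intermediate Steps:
L(q) = q/7
g(d) = 20 - d (g(d) = 2 - (d - 1*18) = 2 - (d - 18) = 2 - (-18 + d) = 2 + (18 - d) = 20 - d)
w(R) = 10/7 (w(R) = (1/7)*10 = 10/7)
(g(-119) + w(31)) + 5652 = ((20 - 1*(-119)) + 10/7) + 5652 = ((20 + 119) + 10/7) + 5652 = (139 + 10/7) + 5652 = 983/7 + 5652 = 40547/7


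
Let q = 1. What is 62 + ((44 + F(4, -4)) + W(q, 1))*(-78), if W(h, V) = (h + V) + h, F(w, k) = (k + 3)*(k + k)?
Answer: -4228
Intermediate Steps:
F(w, k) = 2*k*(3 + k) (F(w, k) = (3 + k)*(2*k) = 2*k*(3 + k))
W(h, V) = V + 2*h (W(h, V) = (V + h) + h = V + 2*h)
62 + ((44 + F(4, -4)) + W(q, 1))*(-78) = 62 + ((44 + 2*(-4)*(3 - 4)) + (1 + 2*1))*(-78) = 62 + ((44 + 2*(-4)*(-1)) + (1 + 2))*(-78) = 62 + ((44 + 8) + 3)*(-78) = 62 + (52 + 3)*(-78) = 62 + 55*(-78) = 62 - 4290 = -4228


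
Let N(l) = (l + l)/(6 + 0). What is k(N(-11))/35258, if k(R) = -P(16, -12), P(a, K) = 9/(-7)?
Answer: 9/246806 ≈ 3.6466e-5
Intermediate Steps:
P(a, K) = -9/7 (P(a, K) = 9*(-⅐) = -9/7)
N(l) = l/3 (N(l) = (2*l)/6 = (2*l)*(⅙) = l/3)
k(R) = 9/7 (k(R) = -1*(-9/7) = 9/7)
k(N(-11))/35258 = (9/7)/35258 = (9/7)*(1/35258) = 9/246806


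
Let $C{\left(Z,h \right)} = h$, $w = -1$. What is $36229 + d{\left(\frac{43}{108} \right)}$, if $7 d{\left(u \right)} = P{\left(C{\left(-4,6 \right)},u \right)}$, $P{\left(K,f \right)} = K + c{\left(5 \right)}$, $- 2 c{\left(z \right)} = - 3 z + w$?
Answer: $36231$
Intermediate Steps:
$c{\left(z \right)} = \frac{1}{2} + \frac{3 z}{2}$ ($c{\left(z \right)} = - \frac{- 3 z - 1}{2} = - \frac{-1 - 3 z}{2} = \frac{1}{2} + \frac{3 z}{2}$)
$P{\left(K,f \right)} = 8 + K$ ($P{\left(K,f \right)} = K + \left(\frac{1}{2} + \frac{3}{2} \cdot 5\right) = K + \left(\frac{1}{2} + \frac{15}{2}\right) = K + 8 = 8 + K$)
$d{\left(u \right)} = 2$ ($d{\left(u \right)} = \frac{8 + 6}{7} = \frac{1}{7} \cdot 14 = 2$)
$36229 + d{\left(\frac{43}{108} \right)} = 36229 + 2 = 36231$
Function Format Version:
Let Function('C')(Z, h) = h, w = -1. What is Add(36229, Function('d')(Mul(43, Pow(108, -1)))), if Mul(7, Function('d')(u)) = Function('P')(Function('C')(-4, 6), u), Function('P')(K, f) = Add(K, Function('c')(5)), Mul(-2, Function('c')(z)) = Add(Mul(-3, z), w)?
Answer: 36231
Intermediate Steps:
Function('c')(z) = Add(Rational(1, 2), Mul(Rational(3, 2), z)) (Function('c')(z) = Mul(Rational(-1, 2), Add(Mul(-3, z), -1)) = Mul(Rational(-1, 2), Add(-1, Mul(-3, z))) = Add(Rational(1, 2), Mul(Rational(3, 2), z)))
Function('P')(K, f) = Add(8, K) (Function('P')(K, f) = Add(K, Add(Rational(1, 2), Mul(Rational(3, 2), 5))) = Add(K, Add(Rational(1, 2), Rational(15, 2))) = Add(K, 8) = Add(8, K))
Function('d')(u) = 2 (Function('d')(u) = Mul(Rational(1, 7), Add(8, 6)) = Mul(Rational(1, 7), 14) = 2)
Add(36229, Function('d')(Mul(43, Pow(108, -1)))) = Add(36229, 2) = 36231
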